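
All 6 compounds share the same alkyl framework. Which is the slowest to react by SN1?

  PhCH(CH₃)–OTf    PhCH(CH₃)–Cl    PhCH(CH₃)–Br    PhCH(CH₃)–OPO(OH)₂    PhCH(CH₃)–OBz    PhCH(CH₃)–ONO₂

With the same alkyl group throughout, only the leaving group differentiates the rates.
The more stable X⁻ (or X) is on its own — i.e. the weaker a base it is — the better a leaving group it makes.
PhCH(CH₃)–OTf loses OTf⁻: pKₐ(CF₃SO₃H (triflic acid)) ≈ -14
PhCH(CH₃)–Br loses Br⁻: pKₐ(HBr) ≈ -9
PhCH(CH₃)–Cl loses Cl⁻: pKₐ(HCl) ≈ -7
PhCH(CH₃)–ONO₂ loses NO₃⁻: pKₐ(HNO₃) ≈ -1.3
PhCH(CH₃)–OPO(OH)₂ loses H₂PO₄⁻: pKₐ(H₃PO₄) ≈ 2.1
PhCH(CH₃)–OBz loses PhCOO⁻: pKₐ(C₆H₅COOH) ≈ 4.2

PhCH(CH₃)–OBz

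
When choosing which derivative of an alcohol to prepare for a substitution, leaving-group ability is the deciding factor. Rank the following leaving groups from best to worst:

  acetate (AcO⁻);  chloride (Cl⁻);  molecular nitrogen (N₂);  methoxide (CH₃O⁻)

molecular nitrogen (N₂): no meaningful conjugate acid; N₂ departs as an exceptionally stable neutral molecule
chloride (Cl⁻): pKₐ(HCl) ≈ -7
acetate (AcO⁻): pKₐ(CH₃COOH) ≈ 4.8
methoxide (CH₃O⁻): pKₐ(CH₃OH) ≈ 15.5

molecular nitrogen (N₂) > chloride (Cl⁻) > acetate (AcO⁻) > methoxide (CH₃O⁻)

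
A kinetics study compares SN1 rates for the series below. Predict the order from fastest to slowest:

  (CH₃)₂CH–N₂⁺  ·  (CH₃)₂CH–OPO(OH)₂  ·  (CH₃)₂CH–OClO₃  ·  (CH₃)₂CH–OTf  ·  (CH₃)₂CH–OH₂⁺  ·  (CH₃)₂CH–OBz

Identical carbon frameworks mean the comparison reduces to leaving-group quality.
The more stable X⁻ (or X) is on its own — i.e. the weaker a base it is — the better a leaving group it makes.
(CH₃)₂CH–N₂⁺ loses N₂: no meaningful conjugate acid; N₂ departs as an exceptionally stable neutral molecule
(CH₃)₂CH–OTf loses OTf⁻: pKₐ(CF₃SO₃H (triflic acid)) ≈ -14
(CH₃)₂CH–OClO₃ loses ClO₄⁻: pKₐ(HClO₄) ≈ -10
(CH₃)₂CH–OH₂⁺ loses H₂O: pKₐ(H₃O⁺) ≈ -1.7
(CH₃)₂CH–OPO(OH)₂ loses H₂PO₄⁻: pKₐ(H₃PO₄) ≈ 2.1
(CH₃)₂CH–OBz loses PhCOO⁻: pKₐ(C₆H₅COOH) ≈ 4.2

(CH₃)₂CH–N₂⁺ > (CH₃)₂CH–OTf > (CH₃)₂CH–OClO₃ > (CH₃)₂CH–OH₂⁺ > (CH₃)₂CH–OPO(OH)₂ > (CH₃)₂CH–OBz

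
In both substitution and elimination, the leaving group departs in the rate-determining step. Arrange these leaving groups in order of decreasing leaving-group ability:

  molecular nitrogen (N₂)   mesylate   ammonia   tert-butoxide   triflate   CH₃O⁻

Leaving-group ability tracks the stability of the departed species; conjugate-acid pKₐ is the usual yardstick (lower pKₐ → better LG).
molecular nitrogen (N₂): no meaningful conjugate acid; N₂ departs as an exceptionally stable neutral molecule
triflate: pKₐ(CF₃SO₃H (triflic acid)) ≈ -14
mesylate: pKₐ(CH₃SO₃H (MsOH)) ≈ -1.9
ammonia: pKₐ(NH₄⁺) ≈ 9.2
CH₃O⁻: pKₐ(CH₃OH) ≈ 15.5
tert-butoxide: pKₐ(t-BuOH) ≈ 18

molecular nitrogen (N₂) > triflate > mesylate > ammonia > CH₃O⁻ > tert-butoxide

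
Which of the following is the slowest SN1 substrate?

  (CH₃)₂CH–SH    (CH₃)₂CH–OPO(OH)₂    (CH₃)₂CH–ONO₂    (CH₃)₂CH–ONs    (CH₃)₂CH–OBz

Identical carbon frameworks mean the comparison reduces to leaving-group quality.
The more stable X⁻ (or X) is on its own — i.e. the weaker a base it is — the better a leaving group it makes.
(CH₃)₂CH–ONs loses ONs⁻: pKₐ(p-O₂NC₆H₄SO₃H) ≈ -3.5
(CH₃)₂CH–ONO₂ loses NO₃⁻: pKₐ(HNO₃) ≈ -1.3
(CH₃)₂CH–OPO(OH)₂ loses H₂PO₄⁻: pKₐ(H₃PO₄) ≈ 2.1
(CH₃)₂CH–OBz loses PhCOO⁻: pKₐ(C₆H₅COOH) ≈ 4.2
(CH₃)₂CH–SH loses HS⁻: pKₐ(H₂S) ≈ 7

(CH₃)₂CH–SH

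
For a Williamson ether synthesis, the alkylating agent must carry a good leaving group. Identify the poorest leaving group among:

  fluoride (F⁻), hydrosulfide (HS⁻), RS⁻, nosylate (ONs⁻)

RS⁻

nosylate (ONs⁻): pKₐ(p-O₂NC₆H₄SO₃H) ≈ -3.5
fluoride (F⁻): pKₐ(HF) ≈ 3.2
hydrosulfide (HS⁻): pKₐ(H₂S) ≈ 7
RS⁻: pKₐ(RSH (a thiol)) ≈ 10.5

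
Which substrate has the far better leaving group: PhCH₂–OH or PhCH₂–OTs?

From PhCH₂–OH the departing group would be OH⁻ (pKₐ(H₂O) ≈ 15.7). Strong base; essentially never leaves without prior activation.
From PhCH₂–OTs the leaving group is OTs⁻ (pKₐ(p-CH₃C₆H₄SO₃H (TsOH)) ≈ -2.8). Resonance-delocalised arenesulfonate.
(In practice PhCH₂–OTs is made from PhCH₂–OH by treatment with TsCl / pyridine, converting the hydroxyl into a tosylate.)

PhCH₂–OTs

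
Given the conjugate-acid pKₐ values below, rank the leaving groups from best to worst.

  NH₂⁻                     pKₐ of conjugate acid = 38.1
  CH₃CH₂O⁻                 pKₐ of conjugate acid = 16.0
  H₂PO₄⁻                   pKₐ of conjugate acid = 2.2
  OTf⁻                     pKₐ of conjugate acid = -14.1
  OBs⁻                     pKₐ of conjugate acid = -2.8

OTf⁻ > OBs⁻ > H₂PO₄⁻ > CH₃CH₂O⁻ > NH₂⁻

Lower conjugate-acid pKₐ ⇒ weaker base ⇒ better leaving group.
Sorting by the given values: OTf⁻ (-14.1), OBs⁻ (-2.8), H₂PO₄⁻ (2.2), CH₃CH₂O⁻ (16.0), NH₂⁻ (38.1).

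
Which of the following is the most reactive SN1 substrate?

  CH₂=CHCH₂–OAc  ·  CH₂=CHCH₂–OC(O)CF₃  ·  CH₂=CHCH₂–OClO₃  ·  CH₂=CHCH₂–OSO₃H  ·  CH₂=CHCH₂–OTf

Identical carbon frameworks mean the comparison reduces to leaving-group quality.
The more stable X⁻ (or X) is on its own — i.e. the weaker a base it is — the better a leaving group it makes.
CH₂=CHCH₂–OTf loses OTf⁻: pKₐ(CF₃SO₃H (triflic acid)) ≈ -14
CH₂=CHCH₂–OClO₃ loses ClO₄⁻: pKₐ(HClO₄) ≈ -10
CH₂=CHCH₂–OSO₃H loses HSO₄⁻: pKₐ(H₂SO₄) ≈ -3
CH₂=CHCH₂–OC(O)CF₃ loses CF₃COO⁻: pKₐ(CF₃COOH) ≈ 0.2
CH₂=CHCH₂–OAc loses AcO⁻: pKₐ(CH₃COOH) ≈ 4.8

CH₂=CHCH₂–OTf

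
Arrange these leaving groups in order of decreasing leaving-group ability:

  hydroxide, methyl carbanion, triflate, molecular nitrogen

The more stable X⁻ (or X) is on its own — i.e. the weaker a base it is — the better a leaving group it makes.
molecular nitrogen: no meaningful conjugate acid; N₂ departs as an exceptionally stable neutral molecule
triflate: pKₐ(CF₃SO₃H (triflic acid)) ≈ -14
hydroxide: pKₐ(H₂O) ≈ 15.7 — strong base; essentially never leaves without prior activation
methyl carbanion: pKₐ(CH₄) ≈ 48

molecular nitrogen > triflate > hydroxide > methyl carbanion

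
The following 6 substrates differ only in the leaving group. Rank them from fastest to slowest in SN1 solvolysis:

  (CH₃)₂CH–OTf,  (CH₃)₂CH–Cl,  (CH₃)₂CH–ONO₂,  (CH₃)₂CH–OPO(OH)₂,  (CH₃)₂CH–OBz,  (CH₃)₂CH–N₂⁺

(CH₃)₂CH–N₂⁺ > (CH₃)₂CH–OTf > (CH₃)₂CH–Cl > (CH₃)₂CH–ONO₂ > (CH₃)₂CH–OPO(OH)₂ > (CH₃)₂CH–OBz

The skeletons are identical, so relative rate is governed entirely by leaving-group ability.
Rank by basicity of the departing species: weakest base leaves most easily.
(CH₃)₂CH–N₂⁺ loses N₂: no meaningful conjugate acid; N₂ departs as an exceptionally stable neutral molecule
(CH₃)₂CH–OTf loses OTf⁻: pKₐ(CF₃SO₃H (triflic acid)) ≈ -14
(CH₃)₂CH–Cl loses Cl⁻: pKₐ(HCl) ≈ -7
(CH₃)₂CH–ONO₂ loses NO₃⁻: pKₐ(HNO₃) ≈ -1.3
(CH₃)₂CH–OPO(OH)₂ loses H₂PO₄⁻: pKₐ(H₃PO₄) ≈ 2.1
(CH₃)₂CH–OBz loses PhCOO⁻: pKₐ(C₆H₅COOH) ≈ 4.2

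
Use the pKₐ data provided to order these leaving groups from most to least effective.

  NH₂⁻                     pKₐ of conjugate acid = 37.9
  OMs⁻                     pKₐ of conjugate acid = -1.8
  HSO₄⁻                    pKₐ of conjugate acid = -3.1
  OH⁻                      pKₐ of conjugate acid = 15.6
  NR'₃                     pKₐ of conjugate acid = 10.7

HSO₄⁻ > OMs⁻ > NR'₃ > OH⁻ > NH₂⁻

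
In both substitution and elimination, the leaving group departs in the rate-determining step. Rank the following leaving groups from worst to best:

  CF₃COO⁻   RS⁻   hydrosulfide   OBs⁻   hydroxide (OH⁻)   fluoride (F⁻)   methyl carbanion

The more stable X⁻ (or X) is on its own — i.e. the weaker a base it is — the better a leaving group it makes.
OBs⁻: pKₐ(p-BrC₆H₄SO₃H) ≈ -2.8
CF₃COO⁻: pKₐ(CF₃COOH) ≈ 0.2 — strongly electron-withdrawing CF₃ stabilises the carboxylate
fluoride (F⁻): pKₐ(HF) ≈ 3.2 — small and strongly basic; the poor halide leaving group
hydrosulfide: pKₐ(H₂S) ≈ 7 — larger and more polarisable than the oxygen analogue
RS⁻: pKₐ(RSH (a thiol)) ≈ 10.5
hydroxide (OH⁻): pKₐ(H₂O) ≈ 15.7 — strong base; essentially never leaves without prior activation
methyl carbanion: pKₐ(CH₄) ≈ 48
Reversing gives the worst-to-best order requested.

methyl carbanion < hydroxide (OH⁻) < RS⁻ < hydrosulfide < fluoride (F⁻) < CF₃COO⁻ < OBs⁻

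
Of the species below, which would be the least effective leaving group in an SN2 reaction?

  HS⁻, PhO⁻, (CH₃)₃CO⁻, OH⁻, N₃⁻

The more stable X⁻ (or X) is on its own — i.e. the weaker a base it is — the better a leaving group it makes.
N₃⁻: pKₐ(HN₃) ≈ 4.7
HS⁻: pKₐ(H₂S) ≈ 7
PhO⁻: pKₐ(C₆H₅OH (phenol)) ≈ 10
OH⁻: pKₐ(H₂O) ≈ 15.7
(CH₃)₃CO⁻: pKₐ(t-BuOH) ≈ 18

(CH₃)₃CO⁻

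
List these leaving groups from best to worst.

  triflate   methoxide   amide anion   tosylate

triflate > tosylate > methoxide > amide anion

Leaving-group ability tracks the stability of the departed species; conjugate-acid pKₐ is the usual yardstick (lower pKₐ → better LG).
triflate: pKₐ(CF₃SO₃H (triflic acid)) ≈ -14
tosylate: pKₐ(p-CH₃C₆H₄SO₃H (TsOH)) ≈ -2.8
methoxide: pKₐ(CH₃OH) ≈ 15.5
amide anion: pKₐ(NH₃) ≈ 38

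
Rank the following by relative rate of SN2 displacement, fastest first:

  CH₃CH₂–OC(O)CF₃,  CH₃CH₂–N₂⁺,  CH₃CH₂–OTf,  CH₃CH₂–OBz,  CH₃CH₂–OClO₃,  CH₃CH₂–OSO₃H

CH₃CH₂–N₂⁺ > CH₃CH₂–OTf > CH₃CH₂–OClO₃ > CH₃CH₂–OSO₃H > CH₃CH₂–OC(O)CF₃ > CH₃CH₂–OBz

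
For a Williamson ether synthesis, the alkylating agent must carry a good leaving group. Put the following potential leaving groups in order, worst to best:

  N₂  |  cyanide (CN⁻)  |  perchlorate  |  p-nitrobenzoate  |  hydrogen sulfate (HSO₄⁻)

The more stable X⁻ (or X) is on its own — i.e. the weaker a base it is — the better a leaving group it makes.
N₂: no meaningful conjugate acid; N₂ departs as an exceptionally stable neutral molecule
perchlorate: pKₐ(HClO₄) ≈ -10 — extremely weak base; rarely used for safety reasons
hydrogen sulfate (HSO₄⁻): pKₐ(H₂SO₄) ≈ -3 — conjugate base of a strong mineral acid
p-nitrobenzoate: pKₐ(p-nitrobenzoic acid) ≈ 3.4
cyanide (CN⁻): pKₐ(HCN) ≈ 9.2
Listed from poorest to best leaving group as asked.

cyanide (CN⁻) < p-nitrobenzoate < hydrogen sulfate (HSO₄⁻) < perchlorate < N₂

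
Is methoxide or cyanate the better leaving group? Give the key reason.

cyanate is the better leaving group.
pKₐ(HOCN) ≈ 3.5 versus pKₐ(CH₃OH) ≈ 15.5: cyanate is the much weaker base.
Resonance between N and O.

cyanate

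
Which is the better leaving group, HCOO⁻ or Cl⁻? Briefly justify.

Cl⁻ is the better leaving group.
pKₐ(HCl) ≈ -7 versus pKₐ(HCOOH) ≈ 3.8: Cl⁻ is the much weaker base.
Moderately weak base.

Cl⁻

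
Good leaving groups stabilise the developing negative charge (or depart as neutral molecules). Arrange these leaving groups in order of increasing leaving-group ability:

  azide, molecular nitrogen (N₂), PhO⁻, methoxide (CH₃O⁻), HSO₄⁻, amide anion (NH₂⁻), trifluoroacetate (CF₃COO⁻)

amide anion (NH₂⁻) < methoxide (CH₃O⁻) < PhO⁻ < azide < trifluoroacetate (CF₃COO⁻) < HSO₄⁻ < molecular nitrogen (N₂)

A good leaving group is a weak base: the lower the pKₐ of its conjugate acid, the more readily it departs.
molecular nitrogen (N₂): no meaningful conjugate acid; N₂ departs as an exceptionally stable neutral molecule
HSO₄⁻: pKₐ(H₂SO₄) ≈ -3 — conjugate base of a strong mineral acid
trifluoroacetate (CF₃COO⁻): pKₐ(CF₃COOH) ≈ 0.2
azide: pKₐ(HN₃) ≈ 4.7 — linear, resonance-stabilised
PhO⁻: pKₐ(C₆H₅OH (phenol)) ≈ 10
methoxide (CH₃O⁻): pKₐ(CH₃OH) ≈ 15.5 — strong base; alkoxides do not leave unassisted
amide anion (NH₂⁻): pKₐ(NH₃) ≈ 38 — extremely strong base; never a leaving group
The question asks for worst first, so the sequence is read in increasing leaving-group ability.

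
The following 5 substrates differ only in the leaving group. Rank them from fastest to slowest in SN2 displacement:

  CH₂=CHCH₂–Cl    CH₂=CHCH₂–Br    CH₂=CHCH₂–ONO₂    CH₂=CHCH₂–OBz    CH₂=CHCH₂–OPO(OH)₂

Same R in every case — rank the leaving groups.
A good leaving group is a weak base: the lower the pKₐ of its conjugate acid, the more readily it departs.
CH₂=CHCH₂–Br loses Br⁻: pKₐ(HBr) ≈ -9
CH₂=CHCH₂–Cl loses Cl⁻: pKₐ(HCl) ≈ -7
CH₂=CHCH₂–ONO₂ loses NO₃⁻: pKₐ(HNO₃) ≈ -1.3
CH₂=CHCH₂–OPO(OH)₂ loses H₂PO₄⁻: pKₐ(H₃PO₄) ≈ 2.1
CH₂=CHCH₂–OBz loses PhCOO⁻: pKₐ(C₆H₅COOH) ≈ 4.2

CH₂=CHCH₂–Br > CH₂=CHCH₂–Cl > CH₂=CHCH₂–ONO₂ > CH₂=CHCH₂–OPO(OH)₂ > CH₂=CHCH₂–OBz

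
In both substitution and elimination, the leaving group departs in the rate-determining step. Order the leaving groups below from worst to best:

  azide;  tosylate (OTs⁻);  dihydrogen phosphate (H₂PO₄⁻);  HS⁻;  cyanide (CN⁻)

tosylate (OTs⁻): pKₐ(p-CH₃C₆H₄SO₃H (TsOH)) ≈ -2.8
dihydrogen phosphate (H₂PO₄⁻): pKₐ(H₃PO₄) ≈ 2.1 — moderate base; biological leaving group after further activation
azide: pKₐ(HN₃) ≈ 4.7 — linear, resonance-stabilised
HS⁻: pKₐ(H₂S) ≈ 7 — larger and more polarisable than the oxygen analogue
cyanide (CN⁻): pKₐ(HCN) ≈ 9.2
The question asks for worst first, so the sequence is read in increasing leaving-group ability.

cyanide (CN⁻) < HS⁻ < azide < dihydrogen phosphate (H₂PO₄⁻) < tosylate (OTs⁻)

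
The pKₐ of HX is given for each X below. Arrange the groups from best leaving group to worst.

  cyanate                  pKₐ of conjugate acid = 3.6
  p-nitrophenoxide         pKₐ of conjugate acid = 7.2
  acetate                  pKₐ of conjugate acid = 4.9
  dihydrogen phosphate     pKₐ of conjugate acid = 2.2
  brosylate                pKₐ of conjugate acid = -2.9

Lower conjugate-acid pKₐ ⇒ weaker base ⇒ better leaving group.
Sorting by the given values: brosylate (-2.9), dihydrogen phosphate (2.2), cyanate (3.6), acetate (4.9), p-nitrophenoxide (7.2).

brosylate > dihydrogen phosphate > cyanate > acetate > p-nitrophenoxide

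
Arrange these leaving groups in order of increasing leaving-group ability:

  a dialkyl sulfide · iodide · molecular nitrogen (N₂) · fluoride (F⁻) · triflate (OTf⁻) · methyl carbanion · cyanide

Rank by basicity of the departing species: weakest base leaves most easily.
molecular nitrogen (N₂): no meaningful conjugate acid; N₂ departs as an exceptionally stable neutral molecule
triflate (OTf⁻): pKₐ(CF₃SO₃H (triflic acid)) ≈ -14
iodide: pKₐ(HI) ≈ -10
a dialkyl sulfide: pKₐ(R'₂SH⁺) ≈ -7 — neutral; leaves from a sulfonium salt (R–SR'₂⁺)
fluoride (F⁻): pKₐ(HF) ≈ 3.2 — small and strongly basic; the poor halide leaving group
cyanide: pKₐ(HCN) ≈ 9.2 — sp carbon stabilises the charge somewhat, but still a poor LG
methyl carbanion: pKₐ(CH₄) ≈ 48
Listed from poorest to best leaving group as asked.

methyl carbanion < cyanide < fluoride (F⁻) < a dialkyl sulfide < iodide < triflate (OTf⁻) < molecular nitrogen (N₂)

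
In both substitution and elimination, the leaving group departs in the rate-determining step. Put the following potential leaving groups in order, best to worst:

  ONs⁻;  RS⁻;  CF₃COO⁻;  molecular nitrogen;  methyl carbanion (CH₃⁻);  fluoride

molecular nitrogen > ONs⁻ > CF₃COO⁻ > fluoride > RS⁻ > methyl carbanion (CH₃⁻)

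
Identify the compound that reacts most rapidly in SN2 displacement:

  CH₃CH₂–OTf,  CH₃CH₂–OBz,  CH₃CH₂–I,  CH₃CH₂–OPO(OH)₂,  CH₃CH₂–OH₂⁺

With the same alkyl group throughout, only the leaving group differentiates the rates.
A good leaving group is a weak base: the lower the pKₐ of its conjugate acid, the more readily it departs.
CH₃CH₂–OTf loses OTf⁻: pKₐ(CF₃SO₃H (triflic acid)) ≈ -14
CH₃CH₂–I loses I⁻: pKₐ(HI) ≈ -10
CH₃CH₂–OH₂⁺ loses H₂O: pKₐ(H₃O⁺) ≈ -1.7
CH₃CH₂–OPO(OH)₂ loses H₂PO₄⁻: pKₐ(H₃PO₄) ≈ 2.1
CH₃CH₂–OBz loses PhCOO⁻: pKₐ(C₆H₅COOH) ≈ 4.2

CH₃CH₂–OTf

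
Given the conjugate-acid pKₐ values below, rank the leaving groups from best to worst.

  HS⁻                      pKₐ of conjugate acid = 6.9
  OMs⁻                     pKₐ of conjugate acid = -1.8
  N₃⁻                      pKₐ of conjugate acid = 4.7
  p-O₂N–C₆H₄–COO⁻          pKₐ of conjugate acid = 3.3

OMs⁻ > p-O₂N–C₆H₄–COO⁻ > N₃⁻ > HS⁻

Lower conjugate-acid pKₐ ⇒ weaker base ⇒ better leaving group.
Sorting by the given values: OMs⁻ (-1.8), p-O₂N–C₆H₄–COO⁻ (3.3), N₃⁻ (4.7), HS⁻ (6.9).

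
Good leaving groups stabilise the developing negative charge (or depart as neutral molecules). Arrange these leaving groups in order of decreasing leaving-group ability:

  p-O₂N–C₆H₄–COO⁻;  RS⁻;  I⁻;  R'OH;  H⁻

I⁻ > R'OH > p-O₂N–C₆H₄–COO⁻ > RS⁻ > H⁻

The more stable X⁻ (or X) is on its own — i.e. the weaker a base it is — the better a leaving group it makes.
I⁻: pKₐ(HI) ≈ -10 — large, highly polarisable; very weak base
R'OH: pKₐ(R'OH₂⁺) ≈ -2.4
p-O₂N–C₆H₄–COO⁻: pKₐ(p-nitrobenzoic acid) ≈ 3.4 — electron-withdrawing nitro group stabilises the carboxylate
RS⁻: pKₐ(RSH (a thiol)) ≈ 10.5
H⁻: pKₐ(H₂) ≈ 36 — extremely strong base; leaves only in special hydride-transfer contexts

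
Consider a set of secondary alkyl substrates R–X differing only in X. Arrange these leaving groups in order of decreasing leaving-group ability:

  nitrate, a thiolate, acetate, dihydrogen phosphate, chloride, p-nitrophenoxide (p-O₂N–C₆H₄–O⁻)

chloride > nitrate > dihydrogen phosphate > acetate > p-nitrophenoxide (p-O₂N–C₆H₄–O⁻) > a thiolate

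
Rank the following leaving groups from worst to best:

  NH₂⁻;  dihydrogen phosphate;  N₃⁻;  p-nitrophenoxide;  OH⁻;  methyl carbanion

methyl carbanion < NH₂⁻ < OH⁻ < p-nitrophenoxide < N₃⁻ < dihydrogen phosphate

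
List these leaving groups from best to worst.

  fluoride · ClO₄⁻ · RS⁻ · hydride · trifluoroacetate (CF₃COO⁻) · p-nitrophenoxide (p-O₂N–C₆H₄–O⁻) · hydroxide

ClO₄⁻ > trifluoroacetate (CF₃COO⁻) > fluoride > p-nitrophenoxide (p-O₂N–C₆H₄–O⁻) > RS⁻ > hydroxide > hydride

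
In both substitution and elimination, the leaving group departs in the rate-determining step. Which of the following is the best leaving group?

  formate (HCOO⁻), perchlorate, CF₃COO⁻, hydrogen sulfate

perchlorate

The more stable X⁻ (or X) is on its own — i.e. the weaker a base it is — the better a leaving group it makes.
perchlorate: pKₐ(HClO₄) ≈ -10
hydrogen sulfate: pKₐ(H₂SO₄) ≈ -3
CF₃COO⁻: pKₐ(CF₃COOH) ≈ 0.2
formate (HCOO⁻): pKₐ(HCOOH) ≈ 3.8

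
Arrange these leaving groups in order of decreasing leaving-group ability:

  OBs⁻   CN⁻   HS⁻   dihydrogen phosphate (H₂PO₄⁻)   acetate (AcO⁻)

Rank by basicity of the departing species: weakest base leaves most easily.
OBs⁻: pKₐ(p-BrC₆H₄SO₃H) ≈ -2.8
dihydrogen phosphate (H₂PO₄⁻): pKₐ(H₃PO₄) ≈ 2.1
acetate (AcO⁻): pKₐ(CH₃COOH) ≈ 4.8 — resonance-stabilised but still a weak base
HS⁻: pKₐ(H₂S) ≈ 7
CN⁻: pKₐ(HCN) ≈ 9.2

OBs⁻ > dihydrogen phosphate (H₂PO₄⁻) > acetate (AcO⁻) > HS⁻ > CN⁻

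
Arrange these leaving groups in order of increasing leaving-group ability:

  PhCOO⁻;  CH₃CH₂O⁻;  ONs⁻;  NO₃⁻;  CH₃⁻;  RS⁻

CH₃⁻ < CH₃CH₂O⁻ < RS⁻ < PhCOO⁻ < NO₃⁻ < ONs⁻

The more stable X⁻ (or X) is on its own — i.e. the weaker a base it is — the better a leaving group it makes.
ONs⁻: pKₐ(p-O₂NC₆H₄SO₃H) ≈ -3.5 — p-nitro group further stabilises the sulfonate
NO₃⁻: pKₐ(HNO₃) ≈ -1.3
PhCOO⁻: pKₐ(C₆H₅COOH) ≈ 4.2 — aryl carboxylate
RS⁻: pKₐ(RSH (a thiol)) ≈ 10.5 — moderately basic; rarely leaves without activation
CH₃CH₂O⁻: pKₐ(CH₃CH₂OH) ≈ 16
CH₃⁻: pKₐ(CH₄) ≈ 48 — unstabilised carbanion; the worst conceivable leaving group
The question asks for worst first, so the sequence is read in increasing leaving-group ability.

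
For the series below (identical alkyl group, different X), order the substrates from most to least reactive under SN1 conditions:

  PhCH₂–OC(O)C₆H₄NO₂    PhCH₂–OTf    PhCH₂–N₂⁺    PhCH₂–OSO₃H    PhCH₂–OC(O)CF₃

With the same alkyl group throughout, only the leaving group differentiates the rates.
A good leaving group is a weak base: the lower the pKₐ of its conjugate acid, the more readily it departs.
PhCH₂–N₂⁺ loses N₂: no meaningful conjugate acid; N₂ departs as an exceptionally stable neutral molecule
PhCH₂–OTf loses OTf⁻: pKₐ(CF₃SO₃H (triflic acid)) ≈ -14
PhCH₂–OSO₃H loses HSO₄⁻: pKₐ(H₂SO₄) ≈ -3
PhCH₂–OC(O)CF₃ loses CF₃COO⁻: pKₐ(CF₃COOH) ≈ 0.2
PhCH₂–OC(O)C₆H₄NO₂ loses p-O₂N–C₆H₄–COO⁻: pKₐ(p-nitrobenzoic acid) ≈ 3.4

PhCH₂–N₂⁺ > PhCH₂–OTf > PhCH₂–OSO₃H > PhCH₂–OC(O)CF₃ > PhCH₂–OC(O)C₆H₄NO₂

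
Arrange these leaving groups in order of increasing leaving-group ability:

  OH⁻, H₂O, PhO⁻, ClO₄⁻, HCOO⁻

OH⁻ < PhO⁻ < HCOO⁻ < H₂O < ClO₄⁻

ClO₄⁻: pKₐ(HClO₄) ≈ -10
H₂O: pKₐ(H₃O⁺) ≈ -1.7
HCOO⁻: pKₐ(HCOOH) ≈ 3.8
PhO⁻: pKₐ(C₆H₅OH (phenol)) ≈ 10
OH⁻: pKₐ(H₂O) ≈ 15.7
Reversing gives the worst-to-best order requested.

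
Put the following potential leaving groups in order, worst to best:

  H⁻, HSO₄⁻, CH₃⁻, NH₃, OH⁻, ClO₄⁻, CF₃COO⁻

CH₃⁻ < H⁻ < OH⁻ < NH₃ < CF₃COO⁻ < HSO₄⁻ < ClO₄⁻

ClO₄⁻: pKₐ(HClO₄) ≈ -10
HSO₄⁻: pKₐ(H₂SO₄) ≈ -3
CF₃COO⁻: pKₐ(CF₃COOH) ≈ 0.2
NH₃: pKₐ(NH₄⁺) ≈ 9.2
OH⁻: pKₐ(H₂O) ≈ 15.7
H⁻: pKₐ(H₂) ≈ 36
CH₃⁻: pKₐ(CH₄) ≈ 48
The question asks for worst first, so the sequence is read in increasing leaving-group ability.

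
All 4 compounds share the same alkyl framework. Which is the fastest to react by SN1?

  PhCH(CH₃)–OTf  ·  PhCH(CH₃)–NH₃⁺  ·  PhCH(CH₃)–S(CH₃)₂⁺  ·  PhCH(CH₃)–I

PhCH(CH₃)–OTf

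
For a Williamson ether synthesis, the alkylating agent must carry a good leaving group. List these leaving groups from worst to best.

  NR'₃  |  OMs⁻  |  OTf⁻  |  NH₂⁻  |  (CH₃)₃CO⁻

OTf⁻: pKₐ(CF₃SO₃H (triflic acid)) ≈ -14
OMs⁻: pKₐ(CH₃SO₃H (MsOH)) ≈ -1.9 — resonance-delocalised alkanesulfonate
NR'₃: pKₐ(R'₃NH⁺) ≈ 10.7
(CH₃)₃CO⁻: pKₐ(t-BuOH) ≈ 18 — bulky, strongly basic alkoxide
NH₂⁻: pKₐ(NH₃) ≈ 38 — extremely strong base; never a leaving group
The question asks for worst first, so the sequence is read in increasing leaving-group ability.

NH₂⁻ < (CH₃)₃CO⁻ < NR'₃ < OMs⁻ < OTf⁻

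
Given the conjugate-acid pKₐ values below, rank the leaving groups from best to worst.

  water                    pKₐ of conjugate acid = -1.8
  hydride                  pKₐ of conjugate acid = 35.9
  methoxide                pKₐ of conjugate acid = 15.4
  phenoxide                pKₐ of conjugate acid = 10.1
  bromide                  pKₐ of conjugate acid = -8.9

Lower conjugate-acid pKₐ ⇒ weaker base ⇒ better leaving group.
Sorting by the given values: bromide (-8.9), water (-1.8), phenoxide (10.1), methoxide (15.4), hydride (35.9).

bromide > water > phenoxide > methoxide > hydride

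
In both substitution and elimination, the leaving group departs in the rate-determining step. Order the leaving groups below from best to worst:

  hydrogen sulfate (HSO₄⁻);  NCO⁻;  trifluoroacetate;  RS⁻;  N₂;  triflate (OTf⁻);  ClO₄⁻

N₂ > triflate (OTf⁻) > ClO₄⁻ > hydrogen sulfate (HSO₄⁻) > trifluoroacetate > NCO⁻ > RS⁻

N₂: no meaningful conjugate acid; N₂ departs as an exceptionally stable neutral molecule
triflate (OTf⁻): pKₐ(CF₃SO₃H (triflic acid)) ≈ -14 — charge spread over three oxygens and a CF₃ group; the premier leaving group in synthesis
ClO₄⁻: pKₐ(HClO₄) ≈ -10 — extremely weak base; rarely used for safety reasons
hydrogen sulfate (HSO₄⁻): pKₐ(H₂SO₄) ≈ -3
trifluoroacetate: pKₐ(CF₃COOH) ≈ 0.2 — strongly electron-withdrawing CF₃ stabilises the carboxylate
NCO⁻: pKₐ(HOCN) ≈ 3.5
RS⁻: pKₐ(RSH (a thiol)) ≈ 10.5 — moderately basic; rarely leaves without activation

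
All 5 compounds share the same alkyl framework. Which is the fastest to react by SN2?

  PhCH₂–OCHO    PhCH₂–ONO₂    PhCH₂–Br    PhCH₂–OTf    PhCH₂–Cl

Same R in every case — rank the leaving groups.
Rank by basicity of the departing species: weakest base leaves most easily.
PhCH₂–OTf loses OTf⁻: pKₐ(CF₃SO₃H (triflic acid)) ≈ -14
PhCH₂–Br loses Br⁻: pKₐ(HBr) ≈ -9
PhCH₂–Cl loses Cl⁻: pKₐ(HCl) ≈ -7
PhCH₂–ONO₂ loses NO₃⁻: pKₐ(HNO₃) ≈ -1.3
PhCH₂–OCHO loses HCOO⁻: pKₐ(HCOOH) ≈ 3.8

PhCH₂–OTf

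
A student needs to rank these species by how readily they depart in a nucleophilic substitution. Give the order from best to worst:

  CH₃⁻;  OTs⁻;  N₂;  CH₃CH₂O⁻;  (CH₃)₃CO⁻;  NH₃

N₂: no meaningful conjugate acid; N₂ departs as an exceptionally stable neutral molecule
OTs⁻: pKₐ(p-CH₃C₆H₄SO₃H (TsOH)) ≈ -2.8
NH₃: pKₐ(NH₄⁺) ≈ 9.2
CH₃CH₂O⁻: pKₐ(CH₃CH₂OH) ≈ 16
(CH₃)₃CO⁻: pKₐ(t-BuOH) ≈ 18
CH₃⁻: pKₐ(CH₄) ≈ 48

N₂ > OTs⁻ > NH₃ > CH₃CH₂O⁻ > (CH₃)₃CO⁻ > CH₃⁻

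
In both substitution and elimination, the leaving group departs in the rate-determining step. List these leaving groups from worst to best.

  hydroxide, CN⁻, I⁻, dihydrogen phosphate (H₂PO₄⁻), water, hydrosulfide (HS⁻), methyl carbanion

Leaving-group ability tracks the stability of the departed species; conjugate-acid pKₐ is the usual yardstick (lower pKₐ → better LG).
I⁻: pKₐ(HI) ≈ -10
water: pKₐ(H₃O⁺) ≈ -1.7 — neutral; leaves from a protonated alcohol (R–OH₂⁺)
dihydrogen phosphate (H₂PO₄⁻): pKₐ(H₃PO₄) ≈ 2.1
hydrosulfide (HS⁻): pKₐ(H₂S) ≈ 7
CN⁻: pKₐ(HCN) ≈ 9.2 — sp carbon stabilises the charge somewhat, but still a poor LG
hydroxide: pKₐ(H₂O) ≈ 15.7 — strong base; essentially never leaves without prior activation
methyl carbanion: pKₐ(CH₄) ≈ 48
Listed from poorest to best leaving group as asked.

methyl carbanion < hydroxide < CN⁻ < hydrosulfide (HS⁻) < dihydrogen phosphate (H₂PO₄⁻) < water < I⁻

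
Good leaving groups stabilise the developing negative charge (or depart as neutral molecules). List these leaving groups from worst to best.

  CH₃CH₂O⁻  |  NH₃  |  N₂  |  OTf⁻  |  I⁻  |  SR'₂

CH₃CH₂O⁻ < NH₃ < SR'₂ < I⁻ < OTf⁻ < N₂

The more stable X⁻ (or X) is on its own — i.e. the weaker a base it is — the better a leaving group it makes.
N₂: no meaningful conjugate acid; N₂ departs as an exceptionally stable neutral molecule
OTf⁻: pKₐ(CF₃SO₃H (triflic acid)) ≈ -14
I⁻: pKₐ(HI) ≈ -10 — large, highly polarisable; very weak base
SR'₂: pKₐ(R'₂SH⁺) ≈ -7
NH₃: pKₐ(NH₄⁺) ≈ 9.2 — neutral but moderately basic; leaves from R–NH₃⁺
CH₃CH₂O⁻: pKₐ(CH₃CH₂OH) ≈ 16 — strong base; alkoxides do not leave unassisted
Listed from poorest to best leaving group as asked.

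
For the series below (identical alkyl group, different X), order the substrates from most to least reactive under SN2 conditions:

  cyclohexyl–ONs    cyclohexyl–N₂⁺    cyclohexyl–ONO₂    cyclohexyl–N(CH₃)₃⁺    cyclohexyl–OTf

With the same alkyl group throughout, only the leaving group differentiates the rates.
Leaving-group ability tracks the stability of the departed species; conjugate-acid pKₐ is the usual yardstick (lower pKₐ → better LG).
cyclohexyl–N₂⁺ loses N₂: no meaningful conjugate acid; N₂ departs as an exceptionally stable neutral molecule
cyclohexyl–OTf loses OTf⁻: pKₐ(CF₃SO₃H (triflic acid)) ≈ -14
cyclohexyl–ONs loses ONs⁻: pKₐ(p-O₂NC₆H₄SO₃H) ≈ -3.5
cyclohexyl–ONO₂ loses NO₃⁻: pKₐ(HNO₃) ≈ -1.3
cyclohexyl–N(CH₃)₃⁺ loses NR'₃: pKₐ(R'₃NH⁺) ≈ 10.7

cyclohexyl–N₂⁺ > cyclohexyl–OTf > cyclohexyl–ONs > cyclohexyl–ONO₂ > cyclohexyl–N(CH₃)₃⁺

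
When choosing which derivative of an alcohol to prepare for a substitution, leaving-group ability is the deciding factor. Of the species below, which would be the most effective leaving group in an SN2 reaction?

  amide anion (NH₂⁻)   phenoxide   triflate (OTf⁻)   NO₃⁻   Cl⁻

Rank by basicity of the departing species: weakest base leaves most easily.
triflate (OTf⁻): pKₐ(CF₃SO₃H (triflic acid)) ≈ -14
Cl⁻: pKₐ(HCl) ≈ -7
NO₃⁻: pKₐ(HNO₃) ≈ -1.3
phenoxide: pKₐ(C₆H₅OH (phenol)) ≈ 10
amide anion (NH₂⁻): pKₐ(NH₃) ≈ 38

triflate (OTf⁻)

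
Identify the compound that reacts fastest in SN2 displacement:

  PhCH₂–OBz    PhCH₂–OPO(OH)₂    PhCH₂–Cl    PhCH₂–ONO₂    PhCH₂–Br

PhCH₂–Br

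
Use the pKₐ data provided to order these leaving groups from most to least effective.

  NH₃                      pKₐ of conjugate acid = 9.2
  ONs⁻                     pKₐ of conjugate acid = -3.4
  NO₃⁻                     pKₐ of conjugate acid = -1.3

ONs⁻ > NO₃⁻ > NH₃

Lower conjugate-acid pKₐ ⇒ weaker base ⇒ better leaving group.
Sorting by the given values: ONs⁻ (-3.4), NO₃⁻ (-1.3), NH₃ (9.2).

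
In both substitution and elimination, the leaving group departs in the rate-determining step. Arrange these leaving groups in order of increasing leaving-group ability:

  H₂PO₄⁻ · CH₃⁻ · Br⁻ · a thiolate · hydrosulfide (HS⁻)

CH₃⁻ < a thiolate < hydrosulfide (HS⁻) < H₂PO₄⁻ < Br⁻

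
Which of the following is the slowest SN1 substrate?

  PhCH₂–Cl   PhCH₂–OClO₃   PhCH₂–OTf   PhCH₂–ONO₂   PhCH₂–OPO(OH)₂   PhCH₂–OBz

PhCH₂–OBz

With the same alkyl group throughout, only the leaving group differentiates the rates.
Rank by basicity of the departing species: weakest base leaves most easily.
PhCH₂–OTf loses OTf⁻: pKₐ(CF₃SO₃H (triflic acid)) ≈ -14
PhCH₂–OClO₃ loses ClO₄⁻: pKₐ(HClO₄) ≈ -10
PhCH₂–Cl loses Cl⁻: pKₐ(HCl) ≈ -7
PhCH₂–ONO₂ loses NO₃⁻: pKₐ(HNO₃) ≈ -1.3
PhCH₂–OPO(OH)₂ loses H₂PO₄⁻: pKₐ(H₃PO₄) ≈ 2.1
PhCH₂–OBz loses PhCOO⁻: pKₐ(C₆H₅COOH) ≈ 4.2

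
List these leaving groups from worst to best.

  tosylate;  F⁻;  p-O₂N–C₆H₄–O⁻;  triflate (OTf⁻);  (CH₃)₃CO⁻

A good leaving group is a weak base: the lower the pKₐ of its conjugate acid, the more readily it departs.
triflate (OTf⁻): pKₐ(CF₃SO₃H (triflic acid)) ≈ -14 — charge spread over three oxygens and a CF₃ group; the premier leaving group in synthesis
tosylate: pKₐ(p-CH₃C₆H₄SO₃H (TsOH)) ≈ -2.8 — resonance-delocalised arenesulfonate
F⁻: pKₐ(HF) ≈ 3.2 — small and strongly basic; the poor halide leaving group
p-O₂N–C₆H₄–O⁻: pKₐ(p-nitrophenol) ≈ 7.2 — nitro group delocalises the charge; the classic chromogenic LG
(CH₃)₃CO⁻: pKₐ(t-BuOH) ≈ 18 — bulky, strongly basic alkoxide
Reversing gives the worst-to-best order requested.

(CH₃)₃CO⁻ < p-O₂N–C₆H₄–O⁻ < F⁻ < tosylate < triflate (OTf⁻)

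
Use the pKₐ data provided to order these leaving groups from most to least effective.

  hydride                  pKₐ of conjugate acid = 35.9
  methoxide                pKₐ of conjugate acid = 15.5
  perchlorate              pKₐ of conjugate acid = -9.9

Lower conjugate-acid pKₐ ⇒ weaker base ⇒ better leaving group.
Sorting by the given values: perchlorate (-9.9), methoxide (15.5), hydride (35.9).

perchlorate > methoxide > hydride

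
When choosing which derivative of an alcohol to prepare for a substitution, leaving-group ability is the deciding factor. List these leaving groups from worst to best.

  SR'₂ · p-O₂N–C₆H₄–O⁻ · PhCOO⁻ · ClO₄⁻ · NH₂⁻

NH₂⁻ < p-O₂N–C₆H₄–O⁻ < PhCOO⁻ < SR'₂ < ClO₄⁻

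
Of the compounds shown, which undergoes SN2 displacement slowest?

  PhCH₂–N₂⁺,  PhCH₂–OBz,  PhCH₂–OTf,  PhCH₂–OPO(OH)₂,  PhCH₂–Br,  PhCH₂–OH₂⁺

PhCH₂–OBz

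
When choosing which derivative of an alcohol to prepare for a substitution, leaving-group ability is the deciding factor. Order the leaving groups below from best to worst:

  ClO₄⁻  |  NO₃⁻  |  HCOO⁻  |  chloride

ClO₄⁻ > chloride > NO₃⁻ > HCOO⁻

The more stable X⁻ (or X) is on its own — i.e. the weaker a base it is — the better a leaving group it makes.
ClO₄⁻: pKₐ(HClO₄) ≈ -10
chloride: pKₐ(HCl) ≈ -7 — moderately weak base
NO₃⁻: pKₐ(HNO₃) ≈ -1.3 — resonance-delocalised over three oxygens
HCOO⁻: pKₐ(HCOOH) ≈ 3.8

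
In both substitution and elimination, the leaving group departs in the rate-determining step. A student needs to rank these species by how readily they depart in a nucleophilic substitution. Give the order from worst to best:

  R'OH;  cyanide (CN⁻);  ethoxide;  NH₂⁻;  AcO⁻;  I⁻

NH₂⁻ < ethoxide < cyanide (CN⁻) < AcO⁻ < R'OH < I⁻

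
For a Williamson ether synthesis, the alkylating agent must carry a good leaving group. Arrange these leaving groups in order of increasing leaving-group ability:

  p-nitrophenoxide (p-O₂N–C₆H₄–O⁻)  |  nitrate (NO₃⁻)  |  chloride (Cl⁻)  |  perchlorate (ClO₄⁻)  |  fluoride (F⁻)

Leaving-group ability tracks the stability of the departed species; conjugate-acid pKₐ is the usual yardstick (lower pKₐ → better LG).
perchlorate (ClO₄⁻): pKₐ(HClO₄) ≈ -10 — extremely weak base; rarely used for safety reasons
chloride (Cl⁻): pKₐ(HCl) ≈ -7 — moderately weak base
nitrate (NO₃⁻): pKₐ(HNO₃) ≈ -1.3
fluoride (F⁻): pKₐ(HF) ≈ 3.2 — small and strongly basic; the poor halide leaving group
p-nitrophenoxide (p-O₂N–C₆H₄–O⁻): pKₐ(p-nitrophenol) ≈ 7.2 — nitro group delocalises the charge; the classic chromogenic LG
Listed from poorest to best leaving group as asked.

p-nitrophenoxide (p-O₂N–C₆H₄–O⁻) < fluoride (F⁻) < nitrate (NO₃⁻) < chloride (Cl⁻) < perchlorate (ClO₄⁻)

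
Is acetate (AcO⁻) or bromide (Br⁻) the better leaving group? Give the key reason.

bromide (Br⁻)

bromide (Br⁻) is the better leaving group.
pKₐ(HBr) ≈ -9 versus pKₐ(CH₃COOH) ≈ 4.8: bromide (Br⁻) is the much weaker base.
Weak base; good leaving group.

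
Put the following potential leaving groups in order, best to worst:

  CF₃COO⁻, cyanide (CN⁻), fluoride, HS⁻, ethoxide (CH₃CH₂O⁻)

A good leaving group is a weak base: the lower the pKₐ of its conjugate acid, the more readily it departs.
CF₃COO⁻: pKₐ(CF₃COOH) ≈ 0.2
fluoride: pKₐ(HF) ≈ 3.2
HS⁻: pKₐ(H₂S) ≈ 7
cyanide (CN⁻): pKₐ(HCN) ≈ 9.2
ethoxide (CH₃CH₂O⁻): pKₐ(CH₃CH₂OH) ≈ 16 — strong base; alkoxides do not leave unassisted

CF₃COO⁻ > fluoride > HS⁻ > cyanide (CN⁻) > ethoxide (CH₃CH₂O⁻)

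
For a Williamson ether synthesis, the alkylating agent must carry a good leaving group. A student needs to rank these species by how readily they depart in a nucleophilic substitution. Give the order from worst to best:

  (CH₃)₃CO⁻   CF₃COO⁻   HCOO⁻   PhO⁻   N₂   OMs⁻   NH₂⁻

A good leaving group is a weak base: the lower the pKₐ of its conjugate acid, the more readily it departs.
N₂: no meaningful conjugate acid; N₂ departs as an exceptionally stable neutral molecule
OMs⁻: pKₐ(CH₃SO₃H (MsOH)) ≈ -1.9
CF₃COO⁻: pKₐ(CF₃COOH) ≈ 0.2
HCOO⁻: pKₐ(HCOOH) ≈ 3.8
PhO⁻: pKₐ(C₆H₅OH (phenol)) ≈ 10
(CH₃)₃CO⁻: pKₐ(t-BuOH) ≈ 18
NH₂⁻: pKₐ(NH₃) ≈ 38
Listed from poorest to best leaving group as asked.

NH₂⁻ < (CH₃)₃CO⁻ < PhO⁻ < HCOO⁻ < CF₃COO⁻ < OMs⁻ < N₂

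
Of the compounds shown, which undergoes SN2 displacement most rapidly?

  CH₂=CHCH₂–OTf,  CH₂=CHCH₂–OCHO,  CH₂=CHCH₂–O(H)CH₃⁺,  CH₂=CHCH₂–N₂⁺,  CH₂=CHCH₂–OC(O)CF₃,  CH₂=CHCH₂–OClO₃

Identical carbon frameworks mean the comparison reduces to leaving-group quality.
Rank by basicity of the departing species: weakest base leaves most easily.
CH₂=CHCH₂–N₂⁺ loses N₂: no meaningful conjugate acid; N₂ departs as an exceptionally stable neutral molecule
CH₂=CHCH₂–OTf loses OTf⁻: pKₐ(CF₃SO₃H (triflic acid)) ≈ -14
CH₂=CHCH₂–OClO₃ loses ClO₄⁻: pKₐ(HClO₄) ≈ -10
CH₂=CHCH₂–O(H)CH₃⁺ loses R'OH: pKₐ(R'OH₂⁺) ≈ -2.4
CH₂=CHCH₂–OC(O)CF₃ loses CF₃COO⁻: pKₐ(CF₃COOH) ≈ 0.2
CH₂=CHCH₂–OCHO loses HCOO⁻: pKₐ(HCOOH) ≈ 3.8

CH₂=CHCH₂–N₂⁺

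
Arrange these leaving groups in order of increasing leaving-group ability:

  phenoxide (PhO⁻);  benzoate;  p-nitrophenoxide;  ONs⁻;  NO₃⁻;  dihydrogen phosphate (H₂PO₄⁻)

A good leaving group is a weak base: the lower the pKₐ of its conjugate acid, the more readily it departs.
ONs⁻: pKₐ(p-O₂NC₆H₄SO₃H) ≈ -3.5 — p-nitro group further stabilises the sulfonate
NO₃⁻: pKₐ(HNO₃) ≈ -1.3 — resonance-delocalised over three oxygens
dihydrogen phosphate (H₂PO₄⁻): pKₐ(H₃PO₄) ≈ 2.1
benzoate: pKₐ(C₆H₅COOH) ≈ 4.2 — aryl carboxylate
p-nitrophenoxide: pKₐ(p-nitrophenol) ≈ 7.2 — nitro group delocalises the charge; the classic chromogenic LG
phenoxide (PhO⁻): pKₐ(C₆H₅OH (phenol)) ≈ 10
Listed from poorest to best leaving group as asked.

phenoxide (PhO⁻) < p-nitrophenoxide < benzoate < dihydrogen phosphate (H₂PO₄⁻) < NO₃⁻ < ONs⁻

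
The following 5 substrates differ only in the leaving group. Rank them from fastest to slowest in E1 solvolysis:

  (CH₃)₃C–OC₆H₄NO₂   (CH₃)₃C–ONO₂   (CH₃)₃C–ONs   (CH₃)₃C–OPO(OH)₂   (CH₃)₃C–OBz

(CH₃)₃C–ONs > (CH₃)₃C–ONO₂ > (CH₃)₃C–OPO(OH)₂ > (CH₃)₃C–OBz > (CH₃)₃C–OC₆H₄NO₂

The skeletons are identical, so relative rate is governed entirely by leaving-group ability.
Rank by basicity of the departing species: weakest base leaves most easily.
(CH₃)₃C–ONs loses ONs⁻: pKₐ(p-O₂NC₆H₄SO₃H) ≈ -3.5
(CH₃)₃C–ONO₂ loses NO₃⁻: pKₐ(HNO₃) ≈ -1.3
(CH₃)₃C–OPO(OH)₂ loses H₂PO₄⁻: pKₐ(H₃PO₄) ≈ 2.1
(CH₃)₃C–OBz loses PhCOO⁻: pKₐ(C₆H₅COOH) ≈ 4.2
(CH₃)₃C–OC₆H₄NO₂ loses p-O₂N–C₆H₄–O⁻: pKₐ(p-nitrophenol) ≈ 7.2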